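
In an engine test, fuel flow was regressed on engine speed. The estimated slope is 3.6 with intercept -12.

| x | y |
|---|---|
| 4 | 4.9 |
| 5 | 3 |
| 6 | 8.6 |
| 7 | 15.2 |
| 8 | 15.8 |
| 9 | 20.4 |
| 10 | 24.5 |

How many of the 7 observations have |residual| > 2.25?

2

x=4: ŷ = -12 + 3.6·4 = 2.4; e = 4.9 − 2.4 = 2.5
x=5: ŷ = -12 + 3.6·5 = 6; e = 3 − 6 = -3
x=6: ŷ = -12 + 3.6·6 = 9.6; e = 8.6 − 9.6 = -1
x=7: ŷ = -12 + 3.6·7 = 13.2; e = 15.2 − 13.2 = 2
x=8: ŷ = -12 + 3.6·8 = 16.8; e = 15.8 − 16.8 = -1
x=9: ŷ = -12 + 3.6·9 = 20.4; e = 20.4 − 20.4 = 0
x=10: ŷ = -12 + 3.6·10 = 24; e = 24.5 − 24 = 0.5
|e| > 2.25: x=4 (|e|=2.5), x=5 (|e|=3) → 2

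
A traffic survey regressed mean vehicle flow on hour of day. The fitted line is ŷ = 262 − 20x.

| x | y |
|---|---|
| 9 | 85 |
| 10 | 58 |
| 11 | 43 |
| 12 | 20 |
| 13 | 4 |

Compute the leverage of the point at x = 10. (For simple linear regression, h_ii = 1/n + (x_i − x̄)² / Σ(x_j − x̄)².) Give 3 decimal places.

h = 0.300

x̄ = (9 + 10 + 11 + 12 + 13)/5 = 11
Σ(x − x̄)² = 4 + 1 + 0 + 1 + 4 = 10
h = 1/5 + (-1)²/10 = 0.2 + 0.1 = 0.300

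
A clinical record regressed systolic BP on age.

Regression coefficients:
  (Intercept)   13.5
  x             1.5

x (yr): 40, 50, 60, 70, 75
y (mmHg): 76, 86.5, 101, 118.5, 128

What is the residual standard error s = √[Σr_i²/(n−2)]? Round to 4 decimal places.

x=40: ŷ = 13.5 + 1.5·40 = 73.5; r = 76 − 73.5 = 2.5
x=50: ŷ = 13.5 + 1.5·50 = 88.5; r = 86.5 − 88.5 = -2
x=60: ŷ = 13.5 + 1.5·60 = 103.5; r = 101 − 103.5 = -2.5
x=70: ŷ = 13.5 + 1.5·70 = 118.5; r = 118.5 − 118.5 = 0
x=75: ŷ = 13.5 + 1.5·75 = 126; r = 128 − 126 = 2
SSE = 6.25 + 4 + 6.25 + 0 + 4 = 20.5
s = √(20.5/3) = √6.83333 ≈ 2.6141

s = 2.6141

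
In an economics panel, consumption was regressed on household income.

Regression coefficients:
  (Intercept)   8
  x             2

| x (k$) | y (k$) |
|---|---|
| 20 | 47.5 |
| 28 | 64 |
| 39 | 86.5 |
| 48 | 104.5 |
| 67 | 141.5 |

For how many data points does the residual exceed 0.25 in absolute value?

x=20: ŷ = 8 + 2·20 = 48; r = 47.5 − 48 = -0.5
x=28: ŷ = 8 + 2·28 = 64; r = 64 − 64 = 0
x=39: ŷ = 8 + 2·39 = 86; r = 86.5 − 86 = 0.5
x=48: ŷ = 8 + 2·48 = 104; r = 104.5 − 104 = 0.5
x=67: ŷ = 8 + 2·67 = 142; r = 141.5 − 142 = -0.5
|r| > 0.25: x=20 (|r|=0.5), x=39 (|r|=0.5), x=48 (|r|=0.5), x=67 (|r|=0.5) → 4

4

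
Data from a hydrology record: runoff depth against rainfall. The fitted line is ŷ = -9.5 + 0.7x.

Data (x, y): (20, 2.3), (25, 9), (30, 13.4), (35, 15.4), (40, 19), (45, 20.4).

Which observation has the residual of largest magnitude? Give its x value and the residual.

x=20: ŷ = -9.5 + 0.7·20 = 4.5; e = 2.3 − 4.5 = -2.2
x=25: ŷ = -9.5 + 0.7·25 = 8; e = 9 − 8 = 1
x=30: ŷ = -9.5 + 0.7·30 = 11.5; e = 13.4 − 11.5 = 1.9
x=35: ŷ = -9.5 + 0.7·35 = 15; e = 15.4 − 15 = 0.4
x=40: ŷ = -9.5 + 0.7·40 = 18.5; e = 19 − 18.5 = 0.5
x=45: ŷ = -9.5 + 0.7·45 = 22; e = 20.4 − 22 = -1.6
Largest |e| is 2.2 at x = 20, residual -2.2.

x = 20, e = -2.2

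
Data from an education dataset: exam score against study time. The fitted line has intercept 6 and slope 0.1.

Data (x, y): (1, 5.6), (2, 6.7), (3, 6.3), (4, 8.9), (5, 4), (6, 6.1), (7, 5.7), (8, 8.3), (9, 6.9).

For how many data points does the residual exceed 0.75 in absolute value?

x=1: ŷ = 6 + 0.1·1 = 6.1; e = 5.6 − 6.1 = -0.5
x=2: ŷ = 6 + 0.1·2 = 6.2; e = 6.7 − 6.2 = 0.5
x=3: ŷ = 6 + 0.1·3 = 6.3; e = 6.3 − 6.3 = 0
x=4: ŷ = 6 + 0.1·4 = 6.4; e = 8.9 − 6.4 = 2.5
x=5: ŷ = 6 + 0.1·5 = 6.5; e = 4 − 6.5 = -2.5
x=6: ŷ = 6 + 0.1·6 = 6.6; e = 6.1 − 6.6 = -0.5
x=7: ŷ = 6 + 0.1·7 = 6.7; e = 5.7 − 6.7 = -1
x=8: ŷ = 6 + 0.1·8 = 6.8; e = 8.3 − 6.8 = 1.5
x=9: ŷ = 6 + 0.1·9 = 6.9; e = 6.9 − 6.9 = 0
|e| > 0.75: x=4 (|e|=2.5), x=5 (|e|=2.5), x=7 (|e|=1), x=8 (|e|=1.5) → 4

4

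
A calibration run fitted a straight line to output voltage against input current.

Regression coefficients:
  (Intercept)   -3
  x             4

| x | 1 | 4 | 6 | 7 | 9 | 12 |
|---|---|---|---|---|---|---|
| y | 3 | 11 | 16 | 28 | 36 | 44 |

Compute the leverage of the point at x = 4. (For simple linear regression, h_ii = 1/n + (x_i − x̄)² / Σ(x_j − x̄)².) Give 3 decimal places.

x̄ = (1 + 4 + 6 + 7 + 9 + 12)/6 = 6.5
Σ(x − x̄)² = 30.25 + 6.25 + 0.25 + 0.25 + 6.25 + 30.25 = 73.5
h = 1/6 + (-2.5)²/73.5 = 0.166667 + 0.085034 = 0.252

h = 0.252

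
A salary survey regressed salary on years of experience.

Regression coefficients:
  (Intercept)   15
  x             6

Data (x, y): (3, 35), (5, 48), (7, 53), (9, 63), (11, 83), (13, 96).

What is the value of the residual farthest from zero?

r = -6

x=3: ŷ = 15 + 6·3 = 33; r = 35 − 33 = 2
x=5: ŷ = 15 + 6·5 = 45; r = 48 − 45 = 3
x=7: ŷ = 15 + 6·7 = 57; r = 53 − 57 = -4
x=9: ŷ = 15 + 6·9 = 69; r = 63 − 69 = -6
x=11: ŷ = 15 + 6·11 = 81; r = 83 − 81 = 2
x=13: ŷ = 15 + 6·13 = 93; r = 96 − 93 = 3
Largest |r| is 6 at x = 9, residual -6.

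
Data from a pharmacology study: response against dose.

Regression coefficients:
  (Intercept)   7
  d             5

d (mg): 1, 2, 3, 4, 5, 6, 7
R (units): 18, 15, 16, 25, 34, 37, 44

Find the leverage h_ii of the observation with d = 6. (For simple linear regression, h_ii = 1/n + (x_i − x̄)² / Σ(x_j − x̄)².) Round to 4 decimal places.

d̄ = (1 + 2 + 3 + 4 + 5 + 6 + 7)/7 = 4
Σ(d − d̄)² = 9 + 4 + 1 + 0 + 1 + 4 + 9 = 28
h = 1/7 + (2)²/28 = 0.142857 + 0.142857 = 0.2857

h = 0.2857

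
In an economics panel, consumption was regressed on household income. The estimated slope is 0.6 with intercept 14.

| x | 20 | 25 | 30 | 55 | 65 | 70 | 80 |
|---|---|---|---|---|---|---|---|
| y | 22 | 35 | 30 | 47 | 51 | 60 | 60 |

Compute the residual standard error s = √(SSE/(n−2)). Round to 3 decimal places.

x=20: ŷ = 14 + 0.6·20 = 26; r = 22 − 26 = -4
x=25: ŷ = 14 + 0.6·25 = 29; r = 35 − 29 = 6
x=30: ŷ = 14 + 0.6·30 = 32; r = 30 − 32 = -2
x=55: ŷ = 14 + 0.6·55 = 47; r = 47 − 47 = 0
x=65: ŷ = 14 + 0.6·65 = 53; r = 51 − 53 = -2
x=70: ŷ = 14 + 0.6·70 = 56; r = 60 − 56 = 4
x=80: ŷ = 14 + 0.6·80 = 62; r = 60 − 62 = -2
SSE = 16 + 36 + 4 + 0 + 4 + 16 + 4 = 80
s = √(80/5) = √16 ≈ 4.000

s = 4.000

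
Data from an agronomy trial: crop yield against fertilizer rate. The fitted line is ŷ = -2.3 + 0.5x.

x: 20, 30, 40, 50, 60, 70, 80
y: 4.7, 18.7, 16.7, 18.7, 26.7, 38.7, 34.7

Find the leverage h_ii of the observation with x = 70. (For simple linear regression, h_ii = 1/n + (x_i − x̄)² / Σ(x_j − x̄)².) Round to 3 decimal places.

x̄ = (20 + 30 + 40 + 50 + 60 + 70 + 80)/7 = 50
Σ(x − x̄)² = 900 + 400 + 100 + 0 + 100 + 400 + 900 = 2800
h = 1/7 + (20)²/2800 = 0.142857 + 0.142857 = 0.286

h = 0.286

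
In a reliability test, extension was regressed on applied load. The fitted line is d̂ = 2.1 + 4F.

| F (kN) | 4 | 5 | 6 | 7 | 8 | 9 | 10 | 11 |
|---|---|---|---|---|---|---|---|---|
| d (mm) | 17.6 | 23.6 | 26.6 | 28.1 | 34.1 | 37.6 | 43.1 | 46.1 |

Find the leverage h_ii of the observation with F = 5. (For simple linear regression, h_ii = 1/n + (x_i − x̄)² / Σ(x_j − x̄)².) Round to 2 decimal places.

F̄ = (4 + 5 + 6 + 7 + 8 + 9 + 10 + 11)/8 = 7.5
Σ(F − F̄)² = 12.25 + 6.25 + 2.25 + 0.25 + 0.25 + 2.25 + 6.25 + 12.25 = 42
h = 1/8 + (-2.5)²/42 = 0.125 + 0.14881 = 0.27

h = 0.27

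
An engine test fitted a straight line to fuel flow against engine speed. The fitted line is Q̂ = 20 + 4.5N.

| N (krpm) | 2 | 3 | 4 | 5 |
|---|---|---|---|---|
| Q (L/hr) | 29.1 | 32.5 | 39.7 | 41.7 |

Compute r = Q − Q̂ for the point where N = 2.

Q̂ = 20 + 4.5·2 = 29
r = 29.1 − 29 = 0.1

r = 0.1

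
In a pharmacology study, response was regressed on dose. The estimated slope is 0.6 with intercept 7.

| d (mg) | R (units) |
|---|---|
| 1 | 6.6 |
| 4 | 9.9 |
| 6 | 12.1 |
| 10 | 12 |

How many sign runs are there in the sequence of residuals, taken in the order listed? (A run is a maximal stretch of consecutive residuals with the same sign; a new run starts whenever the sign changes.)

d=1: R̂ = 7 + 0.6·1 = 7.6; e = 6.6 − 7.6 = -1
d=4: R̂ = 7 + 0.6·4 = 9.4; e = 9.9 − 9.4 = 0.5
d=6: R̂ = 7 + 0.6·6 = 10.6; e = 12.1 − 10.6 = 1.5
d=10: R̂ = 7 + 0.6·10 = 13; e = 12 − 13 = -1
Signs: − + + −
Runs: −×1, +×2, −×1 → 3

3 runs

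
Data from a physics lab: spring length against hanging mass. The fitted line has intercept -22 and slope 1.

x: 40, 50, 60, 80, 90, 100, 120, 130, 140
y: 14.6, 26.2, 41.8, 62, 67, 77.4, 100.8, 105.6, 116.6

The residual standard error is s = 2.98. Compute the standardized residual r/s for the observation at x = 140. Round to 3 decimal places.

-0.470

ŷ = -22 + 140 = 118
r = 116.6 − 118 = -1.4
r/s = -1.4 / 2.98 = -0.470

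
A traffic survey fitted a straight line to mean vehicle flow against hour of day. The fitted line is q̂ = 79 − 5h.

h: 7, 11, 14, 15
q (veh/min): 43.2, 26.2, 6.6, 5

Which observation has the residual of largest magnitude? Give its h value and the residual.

h=7: q̂ = 79 − 5·7 = 44; e = 43.2 − 44 = -0.8
h=11: q̂ = 79 − 5·11 = 24; e = 26.2 − 24 = 2.2
h=14: q̂ = 79 − 5·14 = 9; e = 6.6 − 9 = -2.4
h=15: q̂ = 79 − 5·15 = 4; e = 5 − 4 = 1
Largest |e| is 2.4 at h = 14, residual -2.4.

h = 14, e = -2.4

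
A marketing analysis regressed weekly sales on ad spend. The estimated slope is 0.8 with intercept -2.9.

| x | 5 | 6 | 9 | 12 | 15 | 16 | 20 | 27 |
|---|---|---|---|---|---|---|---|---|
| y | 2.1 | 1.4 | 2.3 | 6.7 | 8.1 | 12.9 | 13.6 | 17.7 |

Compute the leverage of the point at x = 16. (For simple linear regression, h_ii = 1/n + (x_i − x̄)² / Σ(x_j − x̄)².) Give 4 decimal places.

x̄ = (5 + 6 + 9 + 12 + 15 + 16 + 20 + 27)/8 = 13.75
Σ(x − x̄)² = 76.5625 + 60.0625 + 22.5625 + 3.0625 + 1.5625 + 5.0625 + 39.0625 + 175.562 = 383.5
h = 1/8 + (2.25)²/383.5 = 0.125 + 0.0132008 = 0.1382

h = 0.1382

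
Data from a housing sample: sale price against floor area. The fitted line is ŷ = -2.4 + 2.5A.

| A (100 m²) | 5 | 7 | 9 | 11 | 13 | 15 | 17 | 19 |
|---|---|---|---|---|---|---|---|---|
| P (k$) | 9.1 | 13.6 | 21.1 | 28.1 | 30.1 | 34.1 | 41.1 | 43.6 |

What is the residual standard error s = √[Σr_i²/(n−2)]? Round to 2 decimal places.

A=5: ŷ = -2.4 + 2.5·5 = 10.1; r = 9.1 − 10.1 = -1
A=7: ŷ = -2.4 + 2.5·7 = 15.1; r = 13.6 − 15.1 = -1.5
A=9: ŷ = -2.4 + 2.5·9 = 20.1; r = 21.1 − 20.1 = 1
A=11: ŷ = -2.4 + 2.5·11 = 25.1; r = 28.1 − 25.1 = 3
A=13: ŷ = -2.4 + 2.5·13 = 30.1; r = 30.1 − 30.1 = 0
A=15: ŷ = -2.4 + 2.5·15 = 35.1; r = 34.1 − 35.1 = -1
A=17: ŷ = -2.4 + 2.5·17 = 40.1; r = 41.1 − 40.1 = 1
A=19: ŷ = -2.4 + 2.5·19 = 45.1; r = 43.6 − 45.1 = -1.5
SSE = 1 + 2.25 + 1 + 9 + 0 + 1 + 1 + 2.25 = 17.5
s = √(17.5/6) = √2.91667 ≈ 1.71

s = 1.71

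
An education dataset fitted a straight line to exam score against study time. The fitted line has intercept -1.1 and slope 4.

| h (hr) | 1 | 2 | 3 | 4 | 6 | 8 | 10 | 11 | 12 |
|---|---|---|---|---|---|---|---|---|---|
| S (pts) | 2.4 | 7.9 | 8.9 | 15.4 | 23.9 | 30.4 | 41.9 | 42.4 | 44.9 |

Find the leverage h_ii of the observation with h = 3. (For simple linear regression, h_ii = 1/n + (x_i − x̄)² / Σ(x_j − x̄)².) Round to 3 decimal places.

h = 0.194

h̄ = (1 + 2 + 3 + 4 + 6 + 8 + 10 + 11 + 12)/9 = 6.33333
Σ(h − h̄)² = 28.4444 + 18.7778 + 11.1111 + 5.44444 + 0.111111 + 2.77778 + 13.4444 + 21.7778 + 32.1111 = 134
h = 1/9 + (-3.33333)²/134 = 0.111111 + 0.0829187 = 0.194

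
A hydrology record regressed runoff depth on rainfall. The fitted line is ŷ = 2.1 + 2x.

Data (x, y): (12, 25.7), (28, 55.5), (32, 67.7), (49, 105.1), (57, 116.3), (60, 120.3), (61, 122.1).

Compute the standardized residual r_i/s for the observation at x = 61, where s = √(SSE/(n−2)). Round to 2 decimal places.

-0.69

x=12: ŷ = 2.1 + 2·12 = 26.1; r = 25.7 − 26.1 = -0.4
x=28: ŷ = 2.1 + 2·28 = 58.1; r = 55.5 − 58.1 = -2.6
x=32: ŷ = 2.1 + 2·32 = 66.1; r = 67.7 − 66.1 = 1.6
x=49: ŷ = 2.1 + 2·49 = 100.1; r = 105.1 − 100.1 = 5
x=57: ŷ = 2.1 + 2·57 = 116.1; r = 116.3 − 116.1 = 0.2
x=60: ŷ = 2.1 + 2·60 = 122.1; r = 120.3 − 122.1 = -1.8
x=61: ŷ = 2.1 + 2·61 = 124.1; r = 122.1 − 124.1 = -2
SSE = 0.16 + 6.76 + 2.56 + 25 + 0.04 + 3.24 + 4 = 41.76
s = √(41.76/5) = 2.88998
r/s = -2 / 2.88998 = -0.69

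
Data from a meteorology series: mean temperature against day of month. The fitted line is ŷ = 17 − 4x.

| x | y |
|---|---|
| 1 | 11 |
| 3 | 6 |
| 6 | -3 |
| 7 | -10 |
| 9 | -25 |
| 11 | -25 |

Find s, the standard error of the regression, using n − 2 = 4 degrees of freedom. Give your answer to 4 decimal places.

x=1: ŷ = 17 − 4·1 = 13; r = 11 − 13 = -2
x=3: ŷ = 17 − 4·3 = 5; r = 6 − 5 = 1
x=6: ŷ = 17 − 4·6 = -7; r = -3 − (-7) = 4
x=7: ŷ = 17 − 4·7 = -11; r = -10 − (-11) = 1
x=9: ŷ = 17 − 4·9 = -19; r = -25 − (-19) = -6
x=11: ŷ = 17 − 4·11 = -27; r = -25 − (-27) = 2
SSE = 4 + 1 + 16 + 1 + 36 + 4 = 62
s = √(62/4) = √15.5 ≈ 3.9370

s = 3.9370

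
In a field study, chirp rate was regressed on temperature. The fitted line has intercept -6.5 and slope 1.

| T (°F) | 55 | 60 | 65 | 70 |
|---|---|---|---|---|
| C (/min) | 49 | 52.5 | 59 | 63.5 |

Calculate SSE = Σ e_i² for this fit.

T=55: ŷ = -6.5 + 55 = 48.5; e = 49 − 48.5 = 0.5
T=60: ŷ = -6.5 + 60 = 53.5; e = 52.5 − 53.5 = -1
T=65: ŷ = -6.5 + 65 = 58.5; e = 59 − 58.5 = 0.5
T=70: ŷ = -6.5 + 70 = 63.5; e = 63.5 − 63.5 = 0
SSE = 0.25 + 1 + 0.25 + 0 = 1.5

SSE = 1.5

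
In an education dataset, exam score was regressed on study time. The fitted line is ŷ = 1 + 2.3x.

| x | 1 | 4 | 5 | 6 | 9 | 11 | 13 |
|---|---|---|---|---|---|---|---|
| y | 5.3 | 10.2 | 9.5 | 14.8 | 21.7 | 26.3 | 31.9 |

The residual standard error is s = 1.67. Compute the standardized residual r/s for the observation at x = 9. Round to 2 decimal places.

0.00

ŷ = 1 + 2.3·9 = 21.7
r = 21.7 − 21.7 = 0
r/s = 0 / 1.67 = 0.00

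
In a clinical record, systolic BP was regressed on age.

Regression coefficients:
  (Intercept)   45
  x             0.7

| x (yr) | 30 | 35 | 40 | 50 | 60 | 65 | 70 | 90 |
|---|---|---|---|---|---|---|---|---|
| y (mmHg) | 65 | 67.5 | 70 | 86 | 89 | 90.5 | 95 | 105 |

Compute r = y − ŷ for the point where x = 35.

r = -2

ŷ = 45 + 0.7·35 = 69.5
r = 67.5 − 69.5 = -2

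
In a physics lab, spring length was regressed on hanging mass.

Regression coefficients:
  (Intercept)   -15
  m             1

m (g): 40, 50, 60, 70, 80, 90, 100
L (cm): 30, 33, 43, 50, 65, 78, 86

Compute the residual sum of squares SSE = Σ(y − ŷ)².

SSE = 68

m=40: L̂ = -15 + 40 = 25; e = 30 − 25 = 5
m=50: L̂ = -15 + 50 = 35; e = 33 − 35 = -2
m=60: L̂ = -15 + 60 = 45; e = 43 − 45 = -2
m=70: L̂ = -15 + 70 = 55; e = 50 − 55 = -5
m=80: L̂ = -15 + 80 = 65; e = 65 − 65 = 0
m=90: L̂ = -15 + 90 = 75; e = 78 − 75 = 3
m=100: L̂ = -15 + 100 = 85; e = 86 − 85 = 1
SSE = 25 + 4 + 4 + 25 + 0 + 9 + 1 = 68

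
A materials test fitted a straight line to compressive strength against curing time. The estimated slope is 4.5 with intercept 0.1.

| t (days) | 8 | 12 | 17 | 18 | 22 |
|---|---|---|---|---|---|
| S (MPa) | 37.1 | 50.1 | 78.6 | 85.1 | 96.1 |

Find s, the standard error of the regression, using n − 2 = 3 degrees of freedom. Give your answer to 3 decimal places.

t=8: Ŝ = 0.1 + 4.5·8 = 36.1; r = 37.1 − 36.1 = 1
t=12: Ŝ = 0.1 + 4.5·12 = 54.1; r = 50.1 − 54.1 = -4
t=17: Ŝ = 0.1 + 4.5·17 = 76.6; r = 78.6 − 76.6 = 2
t=18: Ŝ = 0.1 + 4.5·18 = 81.1; r = 85.1 − 81.1 = 4
t=22: Ŝ = 0.1 + 4.5·22 = 99.1; r = 96.1 − 99.1 = -3
SSE = 1 + 16 + 4 + 16 + 9 = 46
s = √(46/3) = √15.3333 ≈ 3.916

s = 3.916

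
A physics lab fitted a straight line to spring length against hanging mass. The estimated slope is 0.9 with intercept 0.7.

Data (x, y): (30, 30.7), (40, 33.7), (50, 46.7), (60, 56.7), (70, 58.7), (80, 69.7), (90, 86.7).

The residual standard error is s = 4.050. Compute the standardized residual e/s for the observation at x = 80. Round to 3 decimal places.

-0.741

ŷ = 0.7 + 0.9·80 = 72.7
e = 69.7 − 72.7 = -3
e/s = -3 / 4.050 = -0.741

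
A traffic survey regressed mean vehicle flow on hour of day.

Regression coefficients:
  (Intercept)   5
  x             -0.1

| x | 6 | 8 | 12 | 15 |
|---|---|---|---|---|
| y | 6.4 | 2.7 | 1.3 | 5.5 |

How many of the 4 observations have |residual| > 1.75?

3

x=6: ŷ = 5 − 0.1·6 = 4.4; e = 6.4 − 4.4 = 2
x=8: ŷ = 5 − 0.1·8 = 4.2; e = 2.7 − 4.2 = -1.5
x=12: ŷ = 5 − 0.1·12 = 3.8; e = 1.3 − 3.8 = -2.5
x=15: ŷ = 5 − 0.1·15 = 3.5; e = 5.5 − 3.5 = 2
|e| > 1.75: x=6 (|e|=2), x=12 (|e|=2.5), x=15 (|e|=2) → 3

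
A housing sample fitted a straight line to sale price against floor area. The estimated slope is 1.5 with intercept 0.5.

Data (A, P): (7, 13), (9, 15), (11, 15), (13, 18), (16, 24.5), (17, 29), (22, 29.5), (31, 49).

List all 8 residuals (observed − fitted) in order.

2, 1, -2, -2, 0, 3, -4, 2

A=7: ŷ = 0.5 + 1.5·7 = 11; r = 13 − 11 = 2
A=9: ŷ = 0.5 + 1.5·9 = 14; r = 15 − 14 = 1
A=11: ŷ = 0.5 + 1.5·11 = 17; r = 15 − 17 = -2
A=13: ŷ = 0.5 + 1.5·13 = 20; r = 18 − 20 = -2
A=16: ŷ = 0.5 + 1.5·16 = 24.5; r = 24.5 − 24.5 = 0
A=17: ŷ = 0.5 + 1.5·17 = 26; r = 29 − 26 = 3
A=22: ŷ = 0.5 + 1.5·22 = 33.5; r = 29.5 − 33.5 = -4
A=31: ŷ = 0.5 + 1.5·31 = 47; r = 49 − 47 = 2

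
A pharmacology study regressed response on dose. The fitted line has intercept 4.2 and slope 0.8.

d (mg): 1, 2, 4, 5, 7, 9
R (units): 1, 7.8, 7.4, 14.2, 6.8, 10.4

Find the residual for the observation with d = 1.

e = -4

ŷ = 4.2 + 0.8·1 = 5
e = 1 − 5 = -4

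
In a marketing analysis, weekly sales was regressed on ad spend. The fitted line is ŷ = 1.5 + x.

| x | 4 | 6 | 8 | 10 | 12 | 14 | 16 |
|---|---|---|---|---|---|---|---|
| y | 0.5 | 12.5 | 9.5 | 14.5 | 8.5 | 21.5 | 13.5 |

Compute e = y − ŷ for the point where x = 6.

ŷ = 1.5 + 6 = 7.5
e = 12.5 − 7.5 = 5

e = 5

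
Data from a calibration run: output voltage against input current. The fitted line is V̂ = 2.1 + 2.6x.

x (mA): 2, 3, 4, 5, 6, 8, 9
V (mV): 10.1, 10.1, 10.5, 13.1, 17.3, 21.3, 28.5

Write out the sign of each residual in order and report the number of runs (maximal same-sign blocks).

3 runs

x=2: V̂ = 2.1 + 2.6·2 = 7.3; e = 10.1 − 7.3 = 2.8
x=3: V̂ = 2.1 + 2.6·3 = 9.9; e = 10.1 − 9.9 = 0.2
x=4: V̂ = 2.1 + 2.6·4 = 12.5; e = 10.5 − 12.5 = -2
x=5: V̂ = 2.1 + 2.6·5 = 15.1; e = 13.1 − 15.1 = -2
x=6: V̂ = 2.1 + 2.6·6 = 17.7; e = 17.3 − 17.7 = -0.4
x=8: V̂ = 2.1 + 2.6·8 = 22.9; e = 21.3 − 22.9 = -1.6
x=9: V̂ = 2.1 + 2.6·9 = 25.5; e = 28.5 − 25.5 = 3
Signs: + + − − − − +
Runs: +×2, −×4, +×1 → 3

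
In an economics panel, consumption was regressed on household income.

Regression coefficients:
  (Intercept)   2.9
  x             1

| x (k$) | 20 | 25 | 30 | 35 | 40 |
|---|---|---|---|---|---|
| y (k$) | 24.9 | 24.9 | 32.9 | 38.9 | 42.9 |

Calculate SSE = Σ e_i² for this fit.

SSE = 14

x=20: ŷ = 2.9 + 20 = 22.9; e = 24.9 − 22.9 = 2
x=25: ŷ = 2.9 + 25 = 27.9; e = 24.9 − 27.9 = -3
x=30: ŷ = 2.9 + 30 = 32.9; e = 32.9 − 32.9 = 0
x=35: ŷ = 2.9 + 35 = 37.9; e = 38.9 − 37.9 = 1
x=40: ŷ = 2.9 + 40 = 42.9; e = 42.9 − 42.9 = 0
SSE = 4 + 9 + 0 + 1 + 0 = 14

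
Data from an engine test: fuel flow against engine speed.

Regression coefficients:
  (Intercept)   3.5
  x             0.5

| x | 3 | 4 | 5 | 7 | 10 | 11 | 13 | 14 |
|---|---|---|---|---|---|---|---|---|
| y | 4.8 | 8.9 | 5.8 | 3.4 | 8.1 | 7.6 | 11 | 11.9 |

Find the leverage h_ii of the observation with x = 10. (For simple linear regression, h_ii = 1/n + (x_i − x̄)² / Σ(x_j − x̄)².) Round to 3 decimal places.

h = 0.146

x̄ = (3 + 4 + 5 + 7 + 10 + 11 + 13 + 14)/8 = 8.375
Σ(x − x̄)² = 28.8906 + 19.1406 + 11.3906 + 1.89062 + 2.64062 + 6.89062 + 21.3906 + 31.6406 = 123.875
h = 1/8 + (1.625)²/123.875 = 0.125 + 0.0213169 = 0.146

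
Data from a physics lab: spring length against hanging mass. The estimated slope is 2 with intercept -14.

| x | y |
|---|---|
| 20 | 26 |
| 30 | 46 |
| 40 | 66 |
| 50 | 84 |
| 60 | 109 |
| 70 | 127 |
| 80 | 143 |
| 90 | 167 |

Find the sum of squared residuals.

SSE = 24

x=20: ŷ = -14 + 2·20 = 26; r = 26 − 26 = 0
x=30: ŷ = -14 + 2·30 = 46; r = 46 − 46 = 0
x=40: ŷ = -14 + 2·40 = 66; r = 66 − 66 = 0
x=50: ŷ = -14 + 2·50 = 86; r = 84 − 86 = -2
x=60: ŷ = -14 + 2·60 = 106; r = 109 − 106 = 3
x=70: ŷ = -14 + 2·70 = 126; r = 127 − 126 = 1
x=80: ŷ = -14 + 2·80 = 146; r = 143 − 146 = -3
x=90: ŷ = -14 + 2·90 = 166; r = 167 − 166 = 1
SSE = 0 + 0 + 0 + 4 + 9 + 1 + 9 + 1 = 24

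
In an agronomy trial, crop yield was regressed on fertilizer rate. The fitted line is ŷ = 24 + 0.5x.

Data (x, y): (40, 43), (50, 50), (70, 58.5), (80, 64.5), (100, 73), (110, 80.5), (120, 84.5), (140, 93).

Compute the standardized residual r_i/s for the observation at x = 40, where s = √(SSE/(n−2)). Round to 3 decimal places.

-0.926

x=40: ŷ = 24 + 0.5·40 = 44; r = 43 − 44 = -1
x=50: ŷ = 24 + 0.5·50 = 49; r = 50 − 49 = 1
x=70: ŷ = 24 + 0.5·70 = 59; r = 58.5 − 59 = -0.5
x=80: ŷ = 24 + 0.5·80 = 64; r = 64.5 − 64 = 0.5
x=100: ŷ = 24 + 0.5·100 = 74; r = 73 − 74 = -1
x=110: ŷ = 24 + 0.5·110 = 79; r = 80.5 − 79 = 1.5
x=120: ŷ = 24 + 0.5·120 = 84; r = 84.5 − 84 = 0.5
x=140: ŷ = 24 + 0.5·140 = 94; r = 93 − 94 = -1
SSE = 1 + 1 + 0.25 + 0.25 + 1 + 2.25 + 0.25 + 1 = 7
s = √(7/6) = 1.08012
r/s = -1 / 1.08012 = -0.926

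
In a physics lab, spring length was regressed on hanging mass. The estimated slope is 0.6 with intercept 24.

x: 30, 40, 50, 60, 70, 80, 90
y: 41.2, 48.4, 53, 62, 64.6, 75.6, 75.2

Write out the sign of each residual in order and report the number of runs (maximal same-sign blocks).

x=30: ŷ = 24 + 0.6·30 = 42; e = 41.2 − 42 = -0.8
x=40: ŷ = 24 + 0.6·40 = 48; e = 48.4 − 48 = 0.4
x=50: ŷ = 24 + 0.6·50 = 54; e = 53 − 54 = -1
x=60: ŷ = 24 + 0.6·60 = 60; e = 62 − 60 = 2
x=70: ŷ = 24 + 0.6·70 = 66; e = 64.6 − 66 = -1.4
x=80: ŷ = 24 + 0.6·80 = 72; e = 75.6 − 72 = 3.6
x=90: ŷ = 24 + 0.6·90 = 78; e = 75.2 − 78 = -2.8
Signs: − + − + − + −
Runs: −×1, +×1, −×1, +×1, −×1, +×1, −×1 → 7

7 runs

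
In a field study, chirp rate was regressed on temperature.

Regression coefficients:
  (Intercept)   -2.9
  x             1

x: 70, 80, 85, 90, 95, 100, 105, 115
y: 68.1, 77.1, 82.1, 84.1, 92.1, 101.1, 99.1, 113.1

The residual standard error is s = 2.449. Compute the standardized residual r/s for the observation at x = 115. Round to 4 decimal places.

0.4083

ŷ = -2.9 + 115 = 112.1
r = 113.1 − 112.1 = 1
r/s = 1 / 2.449 = 0.4083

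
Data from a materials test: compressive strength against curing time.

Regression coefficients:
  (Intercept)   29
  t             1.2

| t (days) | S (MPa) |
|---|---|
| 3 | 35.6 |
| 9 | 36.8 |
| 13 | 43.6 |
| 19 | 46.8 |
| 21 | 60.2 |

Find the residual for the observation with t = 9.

e = -3

Ŝ = 29 + 1.2·9 = 39.8
e = 36.8 − 39.8 = -3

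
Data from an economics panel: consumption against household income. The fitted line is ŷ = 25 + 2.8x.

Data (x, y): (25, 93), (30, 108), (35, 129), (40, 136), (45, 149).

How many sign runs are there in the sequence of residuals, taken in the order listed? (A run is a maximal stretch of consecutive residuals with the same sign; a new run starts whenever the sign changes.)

x=25: ŷ = 25 + 2.8·25 = 95; r = 93 − 95 = -2
x=30: ŷ = 25 + 2.8·30 = 109; r = 108 − 109 = -1
x=35: ŷ = 25 + 2.8·35 = 123; r = 129 − 123 = 6
x=40: ŷ = 25 + 2.8·40 = 137; r = 136 − 137 = -1
x=45: ŷ = 25 + 2.8·45 = 151; r = 149 − 151 = -2
Signs: − − + − −
Runs: −×2, +×1, −×2 → 3

3 runs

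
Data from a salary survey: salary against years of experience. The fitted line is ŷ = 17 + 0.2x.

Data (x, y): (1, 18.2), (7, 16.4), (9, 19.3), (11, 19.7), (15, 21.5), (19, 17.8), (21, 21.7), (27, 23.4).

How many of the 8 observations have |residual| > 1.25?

3

x=1: ŷ = 17 + 0.2·1 = 17.2; e = 18.2 − 17.2 = 1
x=7: ŷ = 17 + 0.2·7 = 18.4; e = 16.4 − 18.4 = -2
x=9: ŷ = 17 + 0.2·9 = 18.8; e = 19.3 − 18.8 = 0.5
x=11: ŷ = 17 + 0.2·11 = 19.2; e = 19.7 − 19.2 = 0.5
x=15: ŷ = 17 + 0.2·15 = 20; e = 21.5 − 20 = 1.5
x=19: ŷ = 17 + 0.2·19 = 20.8; e = 17.8 − 20.8 = -3
x=21: ŷ = 17 + 0.2·21 = 21.2; e = 21.7 − 21.2 = 0.5
x=27: ŷ = 17 + 0.2·27 = 22.4; e = 23.4 − 22.4 = 1
|e| > 1.25: x=7 (|e|=2), x=15 (|e|=1.5), x=19 (|e|=3) → 3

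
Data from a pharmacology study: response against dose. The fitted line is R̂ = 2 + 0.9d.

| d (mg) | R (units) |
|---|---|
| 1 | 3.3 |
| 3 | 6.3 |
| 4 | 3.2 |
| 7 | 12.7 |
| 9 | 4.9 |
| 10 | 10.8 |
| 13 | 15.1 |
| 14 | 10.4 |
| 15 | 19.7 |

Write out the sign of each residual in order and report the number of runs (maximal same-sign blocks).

d=1: R̂ = 2 + 0.9·1 = 2.9; e = 3.3 − 2.9 = 0.4
d=3: R̂ = 2 + 0.9·3 = 4.7; e = 6.3 − 4.7 = 1.6
d=4: R̂ = 2 + 0.9·4 = 5.6; e = 3.2 − 5.6 = -2.4
d=7: R̂ = 2 + 0.9·7 = 8.3; e = 12.7 − 8.3 = 4.4
d=9: R̂ = 2 + 0.9·9 = 10.1; e = 4.9 − 10.1 = -5.2
d=10: R̂ = 2 + 0.9·10 = 11; e = 10.8 − 11 = -0.2
d=13: R̂ = 2 + 0.9·13 = 13.7; e = 15.1 − 13.7 = 1.4
d=14: R̂ = 2 + 0.9·14 = 14.6; e = 10.4 − 14.6 = -4.2
d=15: R̂ = 2 + 0.9·15 = 15.5; e = 19.7 − 15.5 = 4.2
Signs: + + − + − − + − +
Runs: +×2, −×1, +×1, −×2, +×1, −×1, +×1 → 7

7 runs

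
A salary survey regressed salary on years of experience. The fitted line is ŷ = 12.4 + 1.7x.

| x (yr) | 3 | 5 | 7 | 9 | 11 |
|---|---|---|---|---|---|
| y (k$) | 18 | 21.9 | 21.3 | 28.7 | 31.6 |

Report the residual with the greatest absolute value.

x=3: ŷ = 12.4 + 1.7·3 = 17.5; e = 18 − 17.5 = 0.5
x=5: ŷ = 12.4 + 1.7·5 = 20.9; e = 21.9 − 20.9 = 1
x=7: ŷ = 12.4 + 1.7·7 = 24.3; e = 21.3 − 24.3 = -3
x=9: ŷ = 12.4 + 1.7·9 = 27.7; e = 28.7 − 27.7 = 1
x=11: ŷ = 12.4 + 1.7·11 = 31.1; e = 31.6 − 31.1 = 0.5
Largest |e| is 3 at x = 7, residual -3.

e = -3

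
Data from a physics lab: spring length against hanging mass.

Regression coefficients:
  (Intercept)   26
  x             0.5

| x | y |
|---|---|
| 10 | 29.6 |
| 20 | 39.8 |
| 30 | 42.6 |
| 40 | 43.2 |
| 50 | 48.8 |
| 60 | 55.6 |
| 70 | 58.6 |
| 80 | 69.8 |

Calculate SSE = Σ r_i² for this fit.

SSE = 52

x=10: ŷ = 26 + 0.5·10 = 31; r = 29.6 − 31 = -1.4
x=20: ŷ = 26 + 0.5·20 = 36; r = 39.8 − 36 = 3.8
x=30: ŷ = 26 + 0.5·30 = 41; r = 42.6 − 41 = 1.6
x=40: ŷ = 26 + 0.5·40 = 46; r = 43.2 − 46 = -2.8
x=50: ŷ = 26 + 0.5·50 = 51; r = 48.8 − 51 = -2.2
x=60: ŷ = 26 + 0.5·60 = 56; r = 55.6 − 56 = -0.4
x=70: ŷ = 26 + 0.5·70 = 61; r = 58.6 − 61 = -2.4
x=80: ŷ = 26 + 0.5·80 = 66; r = 69.8 − 66 = 3.8
SSE = 1.96 + 14.44 + 2.56 + 7.84 + 4.84 + 0.16 + 5.76 + 14.44 = 52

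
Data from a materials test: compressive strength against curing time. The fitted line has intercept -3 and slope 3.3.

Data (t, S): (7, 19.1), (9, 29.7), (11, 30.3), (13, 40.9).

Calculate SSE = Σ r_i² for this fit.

SSE = 20

t=7: Ŝ = -3 + 3.3·7 = 20.1; r = 19.1 − 20.1 = -1
t=9: Ŝ = -3 + 3.3·9 = 26.7; r = 29.7 − 26.7 = 3
t=11: Ŝ = -3 + 3.3·11 = 33.3; r = 30.3 − 33.3 = -3
t=13: Ŝ = -3 + 3.3·13 = 39.9; r = 40.9 − 39.9 = 1
SSE = 1 + 9 + 9 + 1 = 20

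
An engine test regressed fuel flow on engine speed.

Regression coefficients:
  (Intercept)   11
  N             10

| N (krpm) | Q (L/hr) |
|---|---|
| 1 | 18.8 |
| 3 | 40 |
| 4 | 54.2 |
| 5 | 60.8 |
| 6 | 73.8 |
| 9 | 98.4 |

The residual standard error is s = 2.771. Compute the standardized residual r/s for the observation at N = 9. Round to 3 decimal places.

Q̂ = 11 + 10·9 = 101
r = 98.4 − 101 = -2.6
r/s = -2.6 / 2.771 = -0.938

-0.938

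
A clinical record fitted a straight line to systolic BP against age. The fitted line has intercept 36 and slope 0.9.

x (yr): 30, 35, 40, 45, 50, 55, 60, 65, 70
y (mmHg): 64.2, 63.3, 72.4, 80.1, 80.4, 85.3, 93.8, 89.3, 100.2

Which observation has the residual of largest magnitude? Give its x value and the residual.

x=30: ŷ = 36 + 0.9·30 = 63; e = 64.2 − 63 = 1.2
x=35: ŷ = 36 + 0.9·35 = 67.5; e = 63.3 − 67.5 = -4.2
x=40: ŷ = 36 + 0.9·40 = 72; e = 72.4 − 72 = 0.4
x=45: ŷ = 36 + 0.9·45 = 76.5; e = 80.1 − 76.5 = 3.6
x=50: ŷ = 36 + 0.9·50 = 81; e = 80.4 − 81 = -0.6
x=55: ŷ = 36 + 0.9·55 = 85.5; e = 85.3 − 85.5 = -0.2
x=60: ŷ = 36 + 0.9·60 = 90; e = 93.8 − 90 = 3.8
x=65: ŷ = 36 + 0.9·65 = 94.5; e = 89.3 − 94.5 = -5.2
x=70: ŷ = 36 + 0.9·70 = 99; e = 100.2 − 99 = 1.2
Largest |e| is 5.2 at x = 65, residual -5.2.

x = 65, e = -5.2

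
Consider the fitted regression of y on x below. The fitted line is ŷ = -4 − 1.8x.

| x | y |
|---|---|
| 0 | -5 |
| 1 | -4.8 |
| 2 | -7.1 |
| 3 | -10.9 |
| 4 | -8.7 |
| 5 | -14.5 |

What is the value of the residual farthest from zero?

r = 2.5

x=0: ŷ = -4 − 1.8·0 = -4; r = -5 − (-4) = -1
x=1: ŷ = -4 − 1.8·1 = -5.8; r = -4.8 − (-5.8) = 1
x=2: ŷ = -4 − 1.8·2 = -7.6; r = -7.1 − (-7.6) = 0.5
x=3: ŷ = -4 − 1.8·3 = -9.4; r = -10.9 − (-9.4) = -1.5
x=4: ŷ = -4 − 1.8·4 = -11.2; r = -8.7 − (-11.2) = 2.5
x=5: ŷ = -4 − 1.8·5 = -13; r = -14.5 − (-13) = -1.5
Largest |r| is 2.5 at x = 4, residual 2.5.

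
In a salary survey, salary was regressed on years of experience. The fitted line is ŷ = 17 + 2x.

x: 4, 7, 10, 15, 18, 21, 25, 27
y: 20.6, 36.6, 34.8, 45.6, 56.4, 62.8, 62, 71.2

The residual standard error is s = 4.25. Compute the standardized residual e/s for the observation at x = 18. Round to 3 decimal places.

0.800

ŷ = 17 + 2·18 = 53
e = 56.4 − 53 = 3.4
e/s = 3.4 / 4.25 = 0.800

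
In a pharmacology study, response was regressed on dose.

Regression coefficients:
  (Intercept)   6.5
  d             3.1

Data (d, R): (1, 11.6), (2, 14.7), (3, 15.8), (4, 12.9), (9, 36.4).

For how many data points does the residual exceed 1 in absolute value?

4

d=1: R̂ = 6.5 + 3.1·1 = 9.6; e = 11.6 − 9.6 = 2
d=2: R̂ = 6.5 + 3.1·2 = 12.7; e = 14.7 − 12.7 = 2
d=3: R̂ = 6.5 + 3.1·3 = 15.8; e = 15.8 − 15.8 = 0
d=4: R̂ = 6.5 + 3.1·4 = 18.9; e = 12.9 − 18.9 = -6
d=9: R̂ = 6.5 + 3.1·9 = 34.4; e = 36.4 − 34.4 = 2
|e| > 1: d=1 (|e|=2), d=2 (|e|=2), d=4 (|e|=6), d=9 (|e|=2) → 4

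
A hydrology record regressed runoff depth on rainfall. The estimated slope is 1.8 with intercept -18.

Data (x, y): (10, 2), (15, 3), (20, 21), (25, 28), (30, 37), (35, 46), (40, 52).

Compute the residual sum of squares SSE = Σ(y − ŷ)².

SSE = 56

x=10: ŷ = -18 + 1.8·10 = 0; e = 2 − 0 = 2
x=15: ŷ = -18 + 1.8·15 = 9; e = 3 − 9 = -6
x=20: ŷ = -18 + 1.8·20 = 18; e = 21 − 18 = 3
x=25: ŷ = -18 + 1.8·25 = 27; e = 28 − 27 = 1
x=30: ŷ = -18 + 1.8·30 = 36; e = 37 − 36 = 1
x=35: ŷ = -18 + 1.8·35 = 45; e = 46 − 45 = 1
x=40: ŷ = -18 + 1.8·40 = 54; e = 52 − 54 = -2
SSE = 4 + 36 + 9 + 1 + 1 + 1 + 4 = 56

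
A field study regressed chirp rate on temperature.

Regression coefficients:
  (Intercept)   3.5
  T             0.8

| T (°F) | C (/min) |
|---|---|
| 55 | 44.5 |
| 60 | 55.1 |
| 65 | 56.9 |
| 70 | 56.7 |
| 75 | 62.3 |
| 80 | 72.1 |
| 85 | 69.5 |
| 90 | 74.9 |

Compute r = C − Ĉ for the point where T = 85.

Ĉ = 3.5 + 0.8·85 = 71.5
r = 69.5 − 71.5 = -2

r = -2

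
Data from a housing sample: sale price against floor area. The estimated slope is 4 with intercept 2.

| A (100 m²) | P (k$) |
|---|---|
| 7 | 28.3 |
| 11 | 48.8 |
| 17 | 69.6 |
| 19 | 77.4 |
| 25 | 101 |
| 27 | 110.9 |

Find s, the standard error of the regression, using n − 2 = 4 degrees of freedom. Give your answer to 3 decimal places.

s = 1.807

A=7: ŷ = 2 + 4·7 = 30; r = 28.3 − 30 = -1.7
A=11: ŷ = 2 + 4·11 = 46; r = 48.8 − 46 = 2.8
A=17: ŷ = 2 + 4·17 = 70; r = 69.6 − 70 = -0.4
A=19: ŷ = 2 + 4·19 = 78; r = 77.4 − 78 = -0.6
A=25: ŷ = 2 + 4·25 = 102; r = 101 − 102 = -1
A=27: ŷ = 2 + 4·27 = 110; r = 110.9 − 110 = 0.9
SSE = 2.89 + 7.84 + 0.16 + 0.36 + 1 + 0.81 = 13.06
s = √(13.06/4) = √3.265 ≈ 1.807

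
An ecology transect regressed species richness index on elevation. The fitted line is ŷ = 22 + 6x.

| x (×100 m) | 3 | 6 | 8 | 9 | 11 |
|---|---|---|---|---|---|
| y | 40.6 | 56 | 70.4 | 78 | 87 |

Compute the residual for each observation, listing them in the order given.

x=3: ŷ = 22 + 6·3 = 40; e = 40.6 − 40 = 0.6
x=6: ŷ = 22 + 6·6 = 58; e = 56 − 58 = -2
x=8: ŷ = 22 + 6·8 = 70; e = 70.4 − 70 = 0.4
x=9: ŷ = 22 + 6·9 = 76; e = 78 − 76 = 2
x=11: ŷ = 22 + 6·11 = 88; e = 87 − 88 = -1

0.6, -2, 0.4, 2, -1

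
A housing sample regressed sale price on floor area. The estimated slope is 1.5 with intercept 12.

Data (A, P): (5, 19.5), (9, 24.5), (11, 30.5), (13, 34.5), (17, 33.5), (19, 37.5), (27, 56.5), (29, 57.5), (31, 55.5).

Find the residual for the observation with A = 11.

ŷ = 12 + 1.5·11 = 28.5
e = 30.5 − 28.5 = 2

e = 2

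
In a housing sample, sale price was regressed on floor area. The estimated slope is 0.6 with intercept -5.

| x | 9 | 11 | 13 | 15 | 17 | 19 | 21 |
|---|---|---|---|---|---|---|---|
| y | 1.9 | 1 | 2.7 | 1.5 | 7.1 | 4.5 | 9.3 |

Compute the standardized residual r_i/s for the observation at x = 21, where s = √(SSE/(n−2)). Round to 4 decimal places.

x=9: ŷ = -5 + 0.6·9 = 0.4; r = 1.9 − 0.4 = 1.5
x=11: ŷ = -5 + 0.6·11 = 1.6; r = 1 − 1.6 = -0.6
x=13: ŷ = -5 + 0.6·13 = 2.8; r = 2.7 − 2.8 = -0.1
x=15: ŷ = -5 + 0.6·15 = 4; r = 1.5 − 4 = -2.5
x=17: ŷ = -5 + 0.6·17 = 5.2; r = 7.1 − 5.2 = 1.9
x=19: ŷ = -5 + 0.6·19 = 6.4; r = 4.5 − 6.4 = -1.9
x=21: ŷ = -5 + 0.6·21 = 7.6; r = 9.3 − 7.6 = 1.7
SSE = 2.25 + 0.36 + 0.01 + 6.25 + 3.61 + 3.61 + 2.89 = 18.98
s = √(18.98/5) = 1.94833
r/s = 1.7 / 1.94833 = 0.8725

0.8725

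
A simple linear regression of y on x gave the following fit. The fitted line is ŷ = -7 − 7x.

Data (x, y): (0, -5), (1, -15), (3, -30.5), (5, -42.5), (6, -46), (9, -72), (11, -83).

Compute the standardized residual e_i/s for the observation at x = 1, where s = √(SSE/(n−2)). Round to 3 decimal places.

x=0: ŷ = -7 − 7·0 = -7; e = -5 − (-7) = 2
x=1: ŷ = -7 − 7·1 = -14; e = -15 − (-14) = -1
x=3: ŷ = -7 − 7·3 = -28; e = -30.5 − (-28) = -2.5
x=5: ŷ = -7 − 7·5 = -42; e = -42.5 − (-42) = -0.5
x=6: ŷ = -7 − 7·6 = -49; e = -46 − (-49) = 3
x=9: ŷ = -7 − 7·9 = -70; e = -72 − (-70) = -2
x=11: ŷ = -7 − 7·11 = -84; e = -83 − (-84) = 1
SSE = 4 + 1 + 6.25 + 0.25 + 9 + 4 + 1 = 25.5
s = √(25.5/5) = 2.25832
e/s = -1 / 2.25832 = -0.443

-0.443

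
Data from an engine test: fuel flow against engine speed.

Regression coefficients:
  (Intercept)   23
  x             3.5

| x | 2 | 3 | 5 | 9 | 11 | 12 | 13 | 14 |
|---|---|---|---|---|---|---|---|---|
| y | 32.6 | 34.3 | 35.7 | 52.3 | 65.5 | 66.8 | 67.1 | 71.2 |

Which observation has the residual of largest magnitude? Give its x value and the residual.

x=2: ŷ = 23 + 3.5·2 = 30; e = 32.6 − 30 = 2.6
x=3: ŷ = 23 + 3.5·3 = 33.5; e = 34.3 − 33.5 = 0.8
x=5: ŷ = 23 + 3.5·5 = 40.5; e = 35.7 − 40.5 = -4.8
x=9: ŷ = 23 + 3.5·9 = 54.5; e = 52.3 − 54.5 = -2.2
x=11: ŷ = 23 + 3.5·11 = 61.5; e = 65.5 − 61.5 = 4
x=12: ŷ = 23 + 3.5·12 = 65; e = 66.8 − 65 = 1.8
x=13: ŷ = 23 + 3.5·13 = 68.5; e = 67.1 − 68.5 = -1.4
x=14: ŷ = 23 + 3.5·14 = 72; e = 71.2 − 72 = -0.8
Largest |e| is 4.8 at x = 5, residual -4.8.

x = 5, e = -4.8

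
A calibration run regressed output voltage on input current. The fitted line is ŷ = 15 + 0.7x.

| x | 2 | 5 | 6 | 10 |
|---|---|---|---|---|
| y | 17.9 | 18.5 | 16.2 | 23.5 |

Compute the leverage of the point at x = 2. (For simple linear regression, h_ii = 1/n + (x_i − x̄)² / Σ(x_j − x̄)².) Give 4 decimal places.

x̄ = (2 + 5 + 6 + 10)/4 = 5.75
Σ(x − x̄)² = 14.0625 + 0.5625 + 0.0625 + 18.0625 = 32.75
h = 1/4 + (-3.75)²/32.75 = 0.25 + 0.429389 = 0.6794

h = 0.6794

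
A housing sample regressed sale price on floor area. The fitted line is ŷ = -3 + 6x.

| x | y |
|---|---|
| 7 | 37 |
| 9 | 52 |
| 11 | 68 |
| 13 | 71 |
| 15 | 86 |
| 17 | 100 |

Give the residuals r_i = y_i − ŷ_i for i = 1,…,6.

x=7: ŷ = -3 + 6·7 = 39; r = 37 − 39 = -2
x=9: ŷ = -3 + 6·9 = 51; r = 52 − 51 = 1
x=11: ŷ = -3 + 6·11 = 63; r = 68 − 63 = 5
x=13: ŷ = -3 + 6·13 = 75; r = 71 − 75 = -4
x=15: ŷ = -3 + 6·15 = 87; r = 86 − 87 = -1
x=17: ŷ = -3 + 6·17 = 99; r = 100 − 99 = 1

-2, 1, 5, -4, -1, 1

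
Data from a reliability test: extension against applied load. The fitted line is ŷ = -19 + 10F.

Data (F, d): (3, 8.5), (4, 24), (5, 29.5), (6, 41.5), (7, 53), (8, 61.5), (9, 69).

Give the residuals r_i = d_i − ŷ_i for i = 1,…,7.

F=3: ŷ = -19 + 10·3 = 11; r = 8.5 − 11 = -2.5
F=4: ŷ = -19 + 10·4 = 21; r = 24 − 21 = 3
F=5: ŷ = -19 + 10·5 = 31; r = 29.5 − 31 = -1.5
F=6: ŷ = -19 + 10·6 = 41; r = 41.5 − 41 = 0.5
F=7: ŷ = -19 + 10·7 = 51; r = 53 − 51 = 2
F=8: ŷ = -19 + 10·8 = 61; r = 61.5 − 61 = 0.5
F=9: ŷ = -19 + 10·9 = 71; r = 69 − 71 = -2

-2.5, 3, -1.5, 0.5, 2, 0.5, -2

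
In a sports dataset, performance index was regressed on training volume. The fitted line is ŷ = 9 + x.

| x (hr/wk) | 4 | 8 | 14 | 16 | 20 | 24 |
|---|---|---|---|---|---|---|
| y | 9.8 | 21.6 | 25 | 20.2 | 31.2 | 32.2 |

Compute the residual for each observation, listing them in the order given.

-3.2, 4.6, 2, -4.8, 2.2, -0.8

x=4: ŷ = 9 + 4 = 13; e = 9.8 − 13 = -3.2
x=8: ŷ = 9 + 8 = 17; e = 21.6 − 17 = 4.6
x=14: ŷ = 9 + 14 = 23; e = 25 − 23 = 2
x=16: ŷ = 9 + 16 = 25; e = 20.2 − 25 = -4.8
x=20: ŷ = 9 + 20 = 29; e = 31.2 − 29 = 2.2
x=24: ŷ = 9 + 24 = 33; e = 32.2 − 33 = -0.8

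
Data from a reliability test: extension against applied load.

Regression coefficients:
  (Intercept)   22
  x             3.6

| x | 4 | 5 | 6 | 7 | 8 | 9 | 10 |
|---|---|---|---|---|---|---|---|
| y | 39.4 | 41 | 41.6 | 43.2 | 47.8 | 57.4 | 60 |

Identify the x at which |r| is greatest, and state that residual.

x=4: ŷ = 22 + 3.6·4 = 36.4; r = 39.4 − 36.4 = 3
x=5: ŷ = 22 + 3.6·5 = 40; r = 41 − 40 = 1
x=6: ŷ = 22 + 3.6·6 = 43.6; r = 41.6 − 43.6 = -2
x=7: ŷ = 22 + 3.6·7 = 47.2; r = 43.2 − 47.2 = -4
x=8: ŷ = 22 + 3.6·8 = 50.8; r = 47.8 − 50.8 = -3
x=9: ŷ = 22 + 3.6·9 = 54.4; r = 57.4 − 54.4 = 3
x=10: ŷ = 22 + 3.6·10 = 58; r = 60 − 58 = 2
Largest |r| is 4 at x = 7, residual -4.

x = 7, r = -4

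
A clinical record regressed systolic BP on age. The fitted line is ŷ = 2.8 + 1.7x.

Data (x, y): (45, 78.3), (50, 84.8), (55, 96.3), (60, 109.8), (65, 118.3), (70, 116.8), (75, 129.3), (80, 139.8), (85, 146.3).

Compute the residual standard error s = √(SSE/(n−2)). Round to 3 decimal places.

x=45: ŷ = 2.8 + 1.7·45 = 79.3; e = 78.3 − 79.3 = -1
x=50: ŷ = 2.8 + 1.7·50 = 87.8; e = 84.8 − 87.8 = -3
x=55: ŷ = 2.8 + 1.7·55 = 96.3; e = 96.3 − 96.3 = 0
x=60: ŷ = 2.8 + 1.7·60 = 104.8; e = 109.8 − 104.8 = 5
x=65: ŷ = 2.8 + 1.7·65 = 113.3; e = 118.3 − 113.3 = 5
x=70: ŷ = 2.8 + 1.7·70 = 121.8; e = 116.8 − 121.8 = -5
x=75: ŷ = 2.8 + 1.7·75 = 130.3; e = 129.3 − 130.3 = -1
x=80: ŷ = 2.8 + 1.7·80 = 138.8; e = 139.8 − 138.8 = 1
x=85: ŷ = 2.8 + 1.7·85 = 147.3; e = 146.3 − 147.3 = -1
SSE = 1 + 9 + 0 + 25 + 25 + 25 + 1 + 1 + 1 = 88
s = √(88/7) = √12.5714 ≈ 3.546

s = 3.546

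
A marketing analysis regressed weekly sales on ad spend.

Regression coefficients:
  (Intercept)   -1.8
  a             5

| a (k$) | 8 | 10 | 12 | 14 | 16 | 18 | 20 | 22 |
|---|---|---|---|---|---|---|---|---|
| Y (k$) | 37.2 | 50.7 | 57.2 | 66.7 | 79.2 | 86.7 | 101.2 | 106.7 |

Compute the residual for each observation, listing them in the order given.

-1, 2.5, -1, -1.5, 1, -1.5, 3, -1.5

a=8: Ŷ = -1.8 + 5·8 = 38.2; e = 37.2 − 38.2 = -1
a=10: Ŷ = -1.8 + 5·10 = 48.2; e = 50.7 − 48.2 = 2.5
a=12: Ŷ = -1.8 + 5·12 = 58.2; e = 57.2 − 58.2 = -1
a=14: Ŷ = -1.8 + 5·14 = 68.2; e = 66.7 − 68.2 = -1.5
a=16: Ŷ = -1.8 + 5·16 = 78.2; e = 79.2 − 78.2 = 1
a=18: Ŷ = -1.8 + 5·18 = 88.2; e = 86.7 − 88.2 = -1.5
a=20: Ŷ = -1.8 + 5·20 = 98.2; e = 101.2 − 98.2 = 3
a=22: Ŷ = -1.8 + 5·22 = 108.2; e = 106.7 − 108.2 = -1.5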